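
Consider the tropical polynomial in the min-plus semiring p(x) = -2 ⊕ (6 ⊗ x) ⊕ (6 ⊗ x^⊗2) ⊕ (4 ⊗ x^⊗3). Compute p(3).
p(3) = -2

A tropical monomial a ⊗ x^⊗i evaluates to a + i · x. Evaluating each term at x = 3:
  Term 0 contributes -2 + 0 · 3 = -2
  Term 1 contributes 6 + 1 · 3 = 9
  Term 2 contributes 6 + 2 · 3 = 12
  Term 3 contributes 4 + 3 · 3 = 13
p(3) = ⊕ of these = min[-2, 9, 12, 13] = -2.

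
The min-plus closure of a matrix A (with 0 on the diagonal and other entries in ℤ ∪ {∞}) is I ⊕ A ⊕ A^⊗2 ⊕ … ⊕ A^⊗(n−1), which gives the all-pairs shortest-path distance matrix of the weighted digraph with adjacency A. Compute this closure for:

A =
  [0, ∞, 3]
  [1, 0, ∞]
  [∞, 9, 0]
Closure =
  [0, 12, 3]
  [1, 0, 4]
  [10, 9, 0]

This is the Floyd-Warshall all-pairs shortest-path computation. For each intermediate vertex k = 0, 1, …, 2, update dist[i][j] ← min(dist[i][j], dist[i][k] + dist[k][j]). The final matrix gives, for each (i, j), the minimum total weight of any directed path from i to j (possibly empty when i = j).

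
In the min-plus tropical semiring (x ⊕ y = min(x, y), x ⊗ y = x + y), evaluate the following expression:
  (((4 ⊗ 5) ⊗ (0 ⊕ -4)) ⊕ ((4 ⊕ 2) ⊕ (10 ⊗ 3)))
(((4 ⊗ 5) ⊗ (0 ⊕ -4)) ⊕ ((4 ⊕ 2) ⊕ (10 ⊗ 3))) = 2

Expand innermost to outermost. Recall ⊕ takes the minimum of its arguments and ⊗ takes their sum. Working out the expression (((4 ⊗ 5) ⊗ (0 ⊕ -4)) ⊕ ((4 ⊕ 2) ⊕ (10 ⊗ 3))) gives 2.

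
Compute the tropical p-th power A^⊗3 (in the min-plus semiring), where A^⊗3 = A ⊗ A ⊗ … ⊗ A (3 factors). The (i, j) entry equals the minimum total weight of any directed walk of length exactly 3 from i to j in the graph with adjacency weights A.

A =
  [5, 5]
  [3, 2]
A^⊗3 =
  [10, 9]
  [7, 6]

Each entry (A^⊗3)_ij equals the minimum over all length-3 walks i = v_0 → v_1 → … → v_3 = j of Σ_t A[v_t][v_{t+1}]. For example, for (i, j) = (0, 1) we minimise over 4 possible intermediate vertex sequences; the minimum is 9, attained along the walk 0 → 1 → 1 → 1.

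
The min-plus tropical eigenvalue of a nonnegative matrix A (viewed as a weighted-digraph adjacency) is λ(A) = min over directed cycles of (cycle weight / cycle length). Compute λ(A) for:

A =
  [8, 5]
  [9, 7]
λ(A) = 7

Enumerate directed cycles and compute their means (weight / length). Sample:
  cycle 0 → 0: weight = 8, length = 1, mean = 8/1 ≈ 8.000
  cycle 1 → 1: weight = 7, length = 1, mean = 7/1 ≈ 7.000
  cycle 0 → 1 → 0: weight = 14, length = 2, mean = 14/2 ≈ 7.000
  cycle 1 → 0 → 1: weight = 14, length = 2, mean = 14/2 ≈ 7.000
Minimum mean = 7.000, attained e.g. along the cycle 1 → 1 with weight 7 and length 1. So λ(A) = 7/1 = 7.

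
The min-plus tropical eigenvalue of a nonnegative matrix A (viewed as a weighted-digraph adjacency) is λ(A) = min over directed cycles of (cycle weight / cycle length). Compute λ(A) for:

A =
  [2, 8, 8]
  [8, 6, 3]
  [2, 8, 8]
λ(A) = 2

Enumerate directed cycles and compute their means (weight / length). Sample:
  cycle 0 → 0: weight = 2, length = 1, mean = 2/1 ≈ 2.000
  cycle 1 → 1: weight = 6, length = 1, mean = 6/1 ≈ 6.000
  cycle 2 → 2: weight = 8, length = 1, mean = 8/1 ≈ 8.000
  cycle 0 → 1 → 0: weight = 16, length = 2, mean = 16/2 ≈ 8.000
  cycle 0 → 2 → 0: weight = 10, length = 2, mean = 10/2 ≈ 5.000
  cycle 1 → 0 → 1: weight = 16, length = 2, mean = 16/2 ≈ 8.000
Minimum mean = 2.000, attained e.g. along the cycle 0 → 0 with weight 2 and length 1. So λ(A) = 2/1 = 2.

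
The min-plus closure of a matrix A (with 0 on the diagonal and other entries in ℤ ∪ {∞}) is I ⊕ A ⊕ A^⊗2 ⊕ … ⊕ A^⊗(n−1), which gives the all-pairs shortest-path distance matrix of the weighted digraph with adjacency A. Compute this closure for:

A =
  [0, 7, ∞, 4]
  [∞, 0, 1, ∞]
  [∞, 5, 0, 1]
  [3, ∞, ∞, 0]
Closure =
  [0, 7, 8, 4]
  [5, 0, 1, 2]
  [4, 5, 0, 1]
  [3, 10, 11, 0]

This is the Floyd-Warshall all-pairs shortest-path computation. For each intermediate vertex k = 0, 1, …, 3, update dist[i][j] ← min(dist[i][j], dist[i][k] + dist[k][j]). The final matrix gives, for each (i, j), the minimum total weight of any directed path from i to j (possibly empty when i = j).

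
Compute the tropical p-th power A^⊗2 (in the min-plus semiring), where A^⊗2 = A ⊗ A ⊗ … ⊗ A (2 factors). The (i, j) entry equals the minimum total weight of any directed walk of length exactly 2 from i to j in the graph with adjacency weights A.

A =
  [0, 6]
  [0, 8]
A^⊗2 =
  [0, 6]
  [0, 6]

Each entry (A^⊗2)_ij equals the minimum over all length-2 walks i = v_0 → v_1 → … → v_2 = j of Σ_t A[v_t][v_{t+1}]. For example, for (i, j) = (0, 1) we minimise over 2 possible intermediate vertex sequences; the minimum is 6, attained along the walk 0 → 0 → 1.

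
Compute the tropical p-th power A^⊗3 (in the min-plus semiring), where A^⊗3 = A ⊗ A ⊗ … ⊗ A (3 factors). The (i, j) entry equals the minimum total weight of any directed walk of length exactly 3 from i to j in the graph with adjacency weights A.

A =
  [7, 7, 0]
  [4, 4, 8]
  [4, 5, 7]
A^⊗3 =
  [9, 9, 4]
  [8, 9, 8]
  [8, 9, 9]

Each entry (A^⊗3)_ij equals the minimum over all length-3 walks i = v_0 → v_1 → … → v_3 = j of Σ_t A[v_t][v_{t+1}]. For example, for (i, j) = (0, 2) we minimise over 9 possible intermediate vertex sequences; the minimum is 4, attained along the walk 0 → 2 → 0 → 2.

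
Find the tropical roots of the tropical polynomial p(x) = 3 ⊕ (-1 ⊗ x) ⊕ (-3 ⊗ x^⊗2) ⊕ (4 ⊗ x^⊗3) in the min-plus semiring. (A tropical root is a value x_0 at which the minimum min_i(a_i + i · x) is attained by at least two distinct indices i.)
Roots: {-7, 2, 4}

Each tropical root is a break point of the lower envelope of the lines y = a_i + i · x (there are 4 lines, with slopes 0, 1, ..., 3). Only the lines that attain the minimum somewhere contribute to roots; other lines are dominated. Here the surviving (envelope) indices are i = 3, i = 2, i = 1, i = 0.
Intersections between consecutive envelope lines give the roots: for adjacent envelope indices i < j the intersection is x = (a_i − a_j) / (j − i). Reading off the sorted break points: {-7, 2, 4}.
Verification: at each break x_0, at least two indices attain the minimum of min_i(a_i + i · x_0).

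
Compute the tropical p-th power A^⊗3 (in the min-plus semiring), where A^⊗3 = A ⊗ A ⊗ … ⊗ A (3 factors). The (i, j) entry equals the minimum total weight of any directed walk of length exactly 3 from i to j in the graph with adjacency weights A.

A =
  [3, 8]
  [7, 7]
A^⊗3 =
  [9, 14]
  [13, 18]

Each entry (A^⊗3)_ij equals the minimum over all length-3 walks i = v_0 → v_1 → … → v_3 = j of Σ_t A[v_t][v_{t+1}]. For example, for (i, j) = (0, 1) we minimise over 4 possible intermediate vertex sequences; the minimum is 14, attained along the walk 0 → 0 → 0 → 1.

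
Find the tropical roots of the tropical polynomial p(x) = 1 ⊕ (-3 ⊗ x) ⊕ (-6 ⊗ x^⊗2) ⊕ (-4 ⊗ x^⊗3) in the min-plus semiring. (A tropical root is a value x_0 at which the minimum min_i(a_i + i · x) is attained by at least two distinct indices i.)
Roots: {-2, 3, 4}

Each tropical root is a break point of the lower envelope of the lines y = a_i + i · x (there are 4 lines, with slopes 0, 1, ..., 3). Only the lines that attain the minimum somewhere contribute to roots; other lines are dominated. Here the surviving (envelope) indices are i = 3, i = 2, i = 1, i = 0.
Intersections between consecutive envelope lines give the roots: for adjacent envelope indices i < j the intersection is x = (a_i − a_j) / (j − i). Reading off the sorted break points: {-2, 3, 4}.
Verification: at each break x_0, at least two indices attain the minimum of min_i(a_i + i · x_0).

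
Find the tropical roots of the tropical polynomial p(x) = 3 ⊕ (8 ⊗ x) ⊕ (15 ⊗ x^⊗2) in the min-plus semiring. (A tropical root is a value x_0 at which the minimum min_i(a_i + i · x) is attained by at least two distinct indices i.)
Roots: {-7, -5}

Each tropical root is a break point of the lower envelope of the lines y = a_i + i · x (there are 3 lines, with slopes 0, 1, ..., 2). Only the lines that attain the minimum somewhere contribute to roots; other lines are dominated. Here the surviving (envelope) indices are i = 2, i = 1, i = 0.
Intersections between consecutive envelope lines give the roots: for adjacent envelope indices i < j the intersection is x = (a_i − a_j) / (j − i). Reading off the sorted break points: {-7, -5}.
Verification: at each break x_0, at least two indices attain the minimum of min_i(a_i + i · x_0).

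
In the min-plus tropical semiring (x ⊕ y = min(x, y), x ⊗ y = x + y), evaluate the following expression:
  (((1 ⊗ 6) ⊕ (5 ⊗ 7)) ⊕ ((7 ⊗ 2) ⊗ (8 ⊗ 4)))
(((1 ⊗ 6) ⊕ (5 ⊗ 7)) ⊕ ((7 ⊗ 2) ⊗ (8 ⊗ 4))) = 7

Expand innermost to outermost. Recall ⊕ takes the minimum of its arguments and ⊗ takes their sum. Working out the expression (((1 ⊗ 6) ⊕ (5 ⊗ 7)) ⊕ ((7 ⊗ 2) ⊗ (8 ⊗ 4))) gives 7.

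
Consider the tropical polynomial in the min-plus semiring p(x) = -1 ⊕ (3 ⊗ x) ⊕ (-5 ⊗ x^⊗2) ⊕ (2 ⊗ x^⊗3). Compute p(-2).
p(-2) = -9

A tropical monomial a ⊗ x^⊗i evaluates to a + i · x. Evaluating each term at x = -2:
  Term 0 contributes -1 + 0 · -2 = -1
  Term 1 contributes 3 + 1 · -2 = 1
  Term 2 contributes -5 + 2 · -2 = -9
  Term 3 contributes 2 + 3 · -2 = -4
p(-2) = ⊕ of these = min[-1, 1, -9, -4] = -9.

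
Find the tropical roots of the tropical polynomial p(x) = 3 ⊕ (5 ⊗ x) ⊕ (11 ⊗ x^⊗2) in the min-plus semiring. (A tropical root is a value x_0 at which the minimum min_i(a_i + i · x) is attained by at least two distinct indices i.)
Roots: {-6, -2}

Each tropical root is a break point of the lower envelope of the lines y = a_i + i · x (there are 3 lines, with slopes 0, 1, ..., 2). Only the lines that attain the minimum somewhere contribute to roots; other lines are dominated. Here the surviving (envelope) indices are i = 2, i = 1, i = 0.
Intersections between consecutive envelope lines give the roots: for adjacent envelope indices i < j the intersection is x = (a_i − a_j) / (j − i). Reading off the sorted break points: {-6, -2}.
Verification: at each break x_0, at least two indices attain the minimum of min_i(a_i + i · x_0).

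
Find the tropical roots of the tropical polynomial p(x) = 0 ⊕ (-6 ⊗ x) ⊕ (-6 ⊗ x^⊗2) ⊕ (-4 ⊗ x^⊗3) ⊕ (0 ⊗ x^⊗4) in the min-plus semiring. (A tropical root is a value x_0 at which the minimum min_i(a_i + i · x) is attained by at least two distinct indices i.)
Roots: {-4, -2, 0, 6}

Each tropical root is a break point of the lower envelope of the lines y = a_i + i · x (there are 5 lines, with slopes 0, 1, ..., 4). Only the lines that attain the minimum somewhere contribute to roots; other lines are dominated. Here the surviving (envelope) indices are i = 4, i = 3, i = 2, i = 1, i = 0.
Intersections between consecutive envelope lines give the roots: for adjacent envelope indices i < j the intersection is x = (a_i − a_j) / (j − i). Reading off the sorted break points: {-4, -2, 0, 6}.
Verification: at each break x_0, at least two indices attain the minimum of min_i(a_i + i · x_0).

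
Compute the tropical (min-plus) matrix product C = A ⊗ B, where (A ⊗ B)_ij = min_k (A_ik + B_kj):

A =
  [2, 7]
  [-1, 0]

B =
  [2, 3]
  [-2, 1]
A ⊗ B =
  [4, 5]
  [-2, 1]

Apply the min-plus product entry-by-entry:
  C[0][0] = min over k of (A[0][0] + B[0][0] = 2 + 2 = 4, A[0][1] + B[1][0] = 7 + -2 = 5) = 4 (attained at k = 0)
  C[0][1] = min over k of (A[0][0] + B[0][1] = 2 + 3 = 5, A[0][1] + B[1][1] = 7 + 1 = 8) = 5 (attained at k = 0)
  C[1][0] = min over k of (A[1][0] + B[0][0] = -1 + 2 = 1, A[1][1] + B[1][0] = 0 + -2 = -2) = -2 (attained at k = 1)
  C[1][1] = min over k of (A[1][0] + B[0][1] = -1 + 3 = 2, A[1][1] + B[1][1] = 0 + 1 = 1) = 1 (attained at k = 1)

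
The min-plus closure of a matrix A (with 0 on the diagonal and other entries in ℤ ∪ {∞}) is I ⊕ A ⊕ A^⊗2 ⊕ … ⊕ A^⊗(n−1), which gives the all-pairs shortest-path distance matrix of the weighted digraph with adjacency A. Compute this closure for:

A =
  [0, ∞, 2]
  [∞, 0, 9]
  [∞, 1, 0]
Closure =
  [0, 3, 2]
  [∞, 0, 9]
  [∞, 1, 0]

This is the Floyd-Warshall all-pairs shortest-path computation. For each intermediate vertex k = 0, 1, …, 2, update dist[i][j] ← min(dist[i][j], dist[i][k] + dist[k][j]). The final matrix gives, for each (i, j), the minimum total weight of any directed path from i to j (possibly empty when i = j).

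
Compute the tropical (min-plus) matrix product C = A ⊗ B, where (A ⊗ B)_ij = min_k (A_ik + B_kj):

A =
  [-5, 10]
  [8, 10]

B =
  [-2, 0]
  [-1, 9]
A ⊗ B =
  [-7, -5]
  [6, 8]

Apply the min-plus product entry-by-entry:
  C[0][0] = min over k of (A[0][0] + B[0][0] = -5 + -2 = -7, A[0][1] + B[1][0] = 10 + -1 = 9) = -7 (attained at k = 0)
  C[0][1] = min over k of (A[0][0] + B[0][1] = -5 + 0 = -5, A[0][1] + B[1][1] = 10 + 9 = 19) = -5 (attained at k = 0)
  C[1][0] = min over k of (A[1][0] + B[0][0] = 8 + -2 = 6, A[1][1] + B[1][0] = 10 + -1 = 9) = 6 (attained at k = 0)
  C[1][1] = min over k of (A[1][0] + B[0][1] = 8 + 0 = 8, A[1][1] + B[1][1] = 10 + 9 = 19) = 8 (attained at k = 0)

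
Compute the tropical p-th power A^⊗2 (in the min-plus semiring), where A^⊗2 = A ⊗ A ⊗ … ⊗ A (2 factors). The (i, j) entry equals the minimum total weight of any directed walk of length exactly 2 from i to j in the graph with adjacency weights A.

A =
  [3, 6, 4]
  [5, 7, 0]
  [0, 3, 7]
A^⊗2 =
  [4, 7, 6]
  [0, 3, 7]
  [3, 6, 3]

Each entry (A^⊗2)_ij equals the minimum over all length-2 walks i = v_0 → v_1 → … → v_2 = j of Σ_t A[v_t][v_{t+1}]. For example, for (i, j) = (0, 2) we minimise over 3 possible intermediate vertex sequences; the minimum is 6, attained along the walk 0 → 1 → 2.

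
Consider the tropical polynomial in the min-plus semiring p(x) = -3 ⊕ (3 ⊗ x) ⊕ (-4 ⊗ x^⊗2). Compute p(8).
p(8) = -3

A tropical monomial a ⊗ x^⊗i evaluates to a + i · x. Evaluating each term at x = 8:
  Term 0 contributes -3 + 0 · 8 = -3
  Term 1 contributes 3 + 1 · 8 = 11
  Term 2 contributes -4 + 2 · 8 = 12
p(8) = ⊕ of these = min[-3, 11, 12] = -3.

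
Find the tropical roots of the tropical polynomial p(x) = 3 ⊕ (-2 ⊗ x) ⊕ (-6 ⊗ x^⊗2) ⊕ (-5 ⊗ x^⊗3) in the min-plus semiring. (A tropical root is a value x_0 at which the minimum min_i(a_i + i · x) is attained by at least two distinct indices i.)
Roots: {-1, 4, 5}

Each tropical root is a break point of the lower envelope of the lines y = a_i + i · x (there are 4 lines, with slopes 0, 1, ..., 3). Only the lines that attain the minimum somewhere contribute to roots; other lines are dominated. Here the surviving (envelope) indices are i = 3, i = 2, i = 1, i = 0.
Intersections between consecutive envelope lines give the roots: for adjacent envelope indices i < j the intersection is x = (a_i − a_j) / (j − i). Reading off the sorted break points: {-1, 4, 5}.
Verification: at each break x_0, at least two indices attain the minimum of min_i(a_i + i · x_0).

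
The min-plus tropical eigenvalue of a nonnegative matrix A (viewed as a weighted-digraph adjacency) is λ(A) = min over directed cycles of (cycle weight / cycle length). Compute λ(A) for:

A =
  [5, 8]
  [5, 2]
λ(A) = 2

Enumerate directed cycles and compute their means (weight / length). Sample:
  cycle 0 → 0: weight = 5, length = 1, mean = 5/1 ≈ 5.000
  cycle 1 → 1: weight = 2, length = 1, mean = 2/1 ≈ 2.000
  cycle 0 → 1 → 0: weight = 13, length = 2, mean = 13/2 ≈ 6.500
  cycle 1 → 0 → 1: weight = 13, length = 2, mean = 13/2 ≈ 6.500
Minimum mean = 2.000, attained e.g. along the cycle 1 → 1 with weight 2 and length 1. So λ(A) = 2/1 = 2.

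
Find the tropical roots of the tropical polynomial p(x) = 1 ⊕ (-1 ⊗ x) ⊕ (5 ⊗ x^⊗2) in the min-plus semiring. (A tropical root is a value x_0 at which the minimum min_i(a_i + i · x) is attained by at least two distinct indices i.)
Roots: {-6, 2}

Each tropical root is a break point of the lower envelope of the lines y = a_i + i · x (there are 3 lines, with slopes 0, 1, ..., 2). Only the lines that attain the minimum somewhere contribute to roots; other lines are dominated. Here the surviving (envelope) indices are i = 2, i = 1, i = 0.
Intersections between consecutive envelope lines give the roots: for adjacent envelope indices i < j the intersection is x = (a_i − a_j) / (j − i). Reading off the sorted break points: {-6, 2}.
Verification: at each break x_0, at least two indices attain the minimum of min_i(a_i + i · x_0).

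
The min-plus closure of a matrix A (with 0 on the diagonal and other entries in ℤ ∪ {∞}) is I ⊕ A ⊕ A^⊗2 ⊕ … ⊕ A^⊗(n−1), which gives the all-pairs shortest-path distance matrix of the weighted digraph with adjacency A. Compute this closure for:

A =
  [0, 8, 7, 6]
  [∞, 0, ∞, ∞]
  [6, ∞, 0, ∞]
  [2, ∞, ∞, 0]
Closure =
  [0, 8, 7, 6]
  [∞, 0, ∞, ∞]
  [6, 14, 0, 12]
  [2, 10, 9, 0]

This is the Floyd-Warshall all-pairs shortest-path computation. For each intermediate vertex k = 0, 1, …, 3, update dist[i][j] ← min(dist[i][j], dist[i][k] + dist[k][j]). The final matrix gives, for each (i, j), the minimum total weight of any directed path from i to j (possibly empty when i = j).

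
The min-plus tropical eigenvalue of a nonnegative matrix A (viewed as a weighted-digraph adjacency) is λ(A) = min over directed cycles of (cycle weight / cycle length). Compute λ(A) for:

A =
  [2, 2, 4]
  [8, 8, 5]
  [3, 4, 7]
λ(A) = 2

Enumerate directed cycles and compute their means (weight / length). Sample:
  cycle 0 → 0: weight = 2, length = 1, mean = 2/1 ≈ 2.000
  cycle 1 → 1: weight = 8, length = 1, mean = 8/1 ≈ 8.000
  cycle 2 → 2: weight = 7, length = 1, mean = 7/1 ≈ 7.000
  cycle 0 → 1 → 0: weight = 10, length = 2, mean = 10/2 ≈ 5.000
  cycle 0 → 2 → 0: weight = 7, length = 2, mean = 7/2 ≈ 3.500
  cycle 1 → 0 → 1: weight = 10, length = 2, mean = 10/2 ≈ 5.000
Minimum mean = 2.000, attained e.g. along the cycle 0 → 0 with weight 2 and length 1. So λ(A) = 2/1 = 2.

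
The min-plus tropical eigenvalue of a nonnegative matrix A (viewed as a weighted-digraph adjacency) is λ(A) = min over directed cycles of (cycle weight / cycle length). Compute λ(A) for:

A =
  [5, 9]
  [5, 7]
λ(A) = 5

Enumerate directed cycles and compute their means (weight / length). Sample:
  cycle 0 → 0: weight = 5, length = 1, mean = 5/1 ≈ 5.000
  cycle 1 → 1: weight = 7, length = 1, mean = 7/1 ≈ 7.000
  cycle 0 → 1 → 0: weight = 14, length = 2, mean = 14/2 ≈ 7.000
  cycle 1 → 0 → 1: weight = 14, length = 2, mean = 14/2 ≈ 7.000
Minimum mean = 5.000, attained e.g. along the cycle 0 → 0 with weight 5 and length 1. So λ(A) = 5/1 = 5.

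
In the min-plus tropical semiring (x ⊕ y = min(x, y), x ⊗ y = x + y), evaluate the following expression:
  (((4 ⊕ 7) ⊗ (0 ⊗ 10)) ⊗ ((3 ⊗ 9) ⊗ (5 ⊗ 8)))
(((4 ⊕ 7) ⊗ (0 ⊗ 10)) ⊗ ((3 ⊗ 9) ⊗ (5 ⊗ 8))) = 39

Expand innermost to outermost. Recall ⊕ takes the minimum of its arguments and ⊗ takes their sum. Working out the expression (((4 ⊕ 7) ⊗ (0 ⊗ 10)) ⊗ ((3 ⊗ 9) ⊗ (5 ⊗ 8))) gives 39.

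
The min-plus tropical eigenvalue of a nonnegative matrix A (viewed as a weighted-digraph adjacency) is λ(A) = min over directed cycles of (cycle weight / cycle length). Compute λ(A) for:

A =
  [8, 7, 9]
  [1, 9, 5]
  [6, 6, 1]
λ(A) = 1

Enumerate directed cycles and compute their means (weight / length). Sample:
  cycle 0 → 0: weight = 8, length = 1, mean = 8/1 ≈ 8.000
  cycle 1 → 1: weight = 9, length = 1, mean = 9/1 ≈ 9.000
  cycle 2 → 2: weight = 1, length = 1, mean = 1/1 ≈ 1.000
  cycle 0 → 1 → 0: weight = 8, length = 2, mean = 8/2 ≈ 4.000
  cycle 0 → 2 → 0: weight = 15, length = 2, mean = 15/2 ≈ 7.500
  cycle 1 → 0 → 1: weight = 8, length = 2, mean = 8/2 ≈ 4.000
Minimum mean = 1.000, attained e.g. along the cycle 2 → 2 with weight 1 and length 1. So λ(A) = 1/1 = 1.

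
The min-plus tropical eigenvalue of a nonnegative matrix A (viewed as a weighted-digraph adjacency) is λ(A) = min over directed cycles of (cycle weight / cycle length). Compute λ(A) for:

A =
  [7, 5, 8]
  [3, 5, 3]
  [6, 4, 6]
λ(A) = 7/2

Enumerate directed cycles and compute their means (weight / length). Sample:
  cycle 0 → 0: weight = 7, length = 1, mean = 7/1 ≈ 7.000
  cycle 1 → 1: weight = 5, length = 1, mean = 5/1 ≈ 5.000
  cycle 2 → 2: weight = 6, length = 1, mean = 6/1 ≈ 6.000
  cycle 0 → 1 → 0: weight = 8, length = 2, mean = 8/2 ≈ 4.000
  cycle 0 → 2 → 0: weight = 14, length = 2, mean = 14/2 ≈ 7.000
  cycle 1 → 0 → 1: weight = 8, length = 2, mean = 8/2 ≈ 4.000
Minimum mean = 3.500, attained e.g. along the cycle 1 → 2 → 1 with weight 7 and length 2. So λ(A) = 7/2 = 7/2.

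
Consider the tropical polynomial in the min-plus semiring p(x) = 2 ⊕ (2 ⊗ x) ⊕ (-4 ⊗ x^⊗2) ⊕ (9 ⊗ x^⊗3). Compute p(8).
p(8) = 2

A tropical monomial a ⊗ x^⊗i evaluates to a + i · x. Evaluating each term at x = 8:
  Term 0 contributes 2 + 0 · 8 = 2
  Term 1 contributes 2 + 1 · 8 = 10
  Term 2 contributes -4 + 2 · 8 = 12
  Term 3 contributes 9 + 3 · 8 = 33
p(8) = ⊕ of these = min[2, 10, 12, 33] = 2.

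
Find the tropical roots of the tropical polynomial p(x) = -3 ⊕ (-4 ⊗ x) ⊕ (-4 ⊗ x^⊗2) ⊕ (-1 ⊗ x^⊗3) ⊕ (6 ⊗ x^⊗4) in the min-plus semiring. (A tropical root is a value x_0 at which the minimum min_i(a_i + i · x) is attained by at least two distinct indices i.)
Roots: {-7, -3, 0, 1}

Each tropical root is a break point of the lower envelope of the lines y = a_i + i · x (there are 5 lines, with slopes 0, 1, ..., 4). Only the lines that attain the minimum somewhere contribute to roots; other lines are dominated. Here the surviving (envelope) indices are i = 4, i = 3, i = 2, i = 1, i = 0.
Intersections between consecutive envelope lines give the roots: for adjacent envelope indices i < j the intersection is x = (a_i − a_j) / (j − i). Reading off the sorted break points: {-7, -3, 0, 1}.
Verification: at each break x_0, at least two indices attain the minimum of min_i(a_i + i · x_0).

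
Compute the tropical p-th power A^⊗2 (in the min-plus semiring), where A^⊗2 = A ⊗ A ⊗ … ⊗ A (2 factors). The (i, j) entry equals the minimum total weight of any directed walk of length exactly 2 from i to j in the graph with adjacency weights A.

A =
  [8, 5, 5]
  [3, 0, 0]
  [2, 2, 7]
A^⊗2 =
  [7, 5, 5]
  [2, 0, 0]
  [5, 2, 2]

Each entry (A^⊗2)_ij equals the minimum over all length-2 walks i = v_0 → v_1 → … → v_2 = j of Σ_t A[v_t][v_{t+1}]. For example, for (i, j) = (0, 2) we minimise over 3 possible intermediate vertex sequences; the minimum is 5, attained along the walk 0 → 1 → 2.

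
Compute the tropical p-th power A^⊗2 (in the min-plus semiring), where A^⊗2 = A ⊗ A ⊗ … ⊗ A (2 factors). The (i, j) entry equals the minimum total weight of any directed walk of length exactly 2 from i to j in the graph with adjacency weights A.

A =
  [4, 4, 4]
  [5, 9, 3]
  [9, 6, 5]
A^⊗2 =
  [8, 8, 7]
  [9, 9, 8]
  [11, 11, 9]

Each entry (A^⊗2)_ij equals the minimum over all length-2 walks i = v_0 → v_1 → … → v_2 = j of Σ_t A[v_t][v_{t+1}]. For example, for (i, j) = (0, 2) we minimise over 3 possible intermediate vertex sequences; the minimum is 7, attained along the walk 0 → 1 → 2.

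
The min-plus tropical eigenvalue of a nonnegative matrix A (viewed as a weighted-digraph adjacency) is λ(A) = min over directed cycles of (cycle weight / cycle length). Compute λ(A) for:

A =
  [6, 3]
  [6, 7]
λ(A) = 9/2

Enumerate directed cycles and compute their means (weight / length). Sample:
  cycle 0 → 0: weight = 6, length = 1, mean = 6/1 ≈ 6.000
  cycle 1 → 1: weight = 7, length = 1, mean = 7/1 ≈ 7.000
  cycle 0 → 1 → 0: weight = 9, length = 2, mean = 9/2 ≈ 4.500
  cycle 1 → 0 → 1: weight = 9, length = 2, mean = 9/2 ≈ 4.500
Minimum mean = 4.500, attained e.g. along the cycle 0 → 1 → 0 with weight 9 and length 2. So λ(A) = 9/2 = 9/2.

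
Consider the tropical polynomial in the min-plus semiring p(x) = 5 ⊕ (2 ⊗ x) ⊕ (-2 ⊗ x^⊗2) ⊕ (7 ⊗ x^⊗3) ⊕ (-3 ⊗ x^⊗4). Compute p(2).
p(2) = 2

A tropical monomial a ⊗ x^⊗i evaluates to a + i · x. Evaluating each term at x = 2:
  Term 0 contributes 5 + 0 · 2 = 5
  Term 1 contributes 2 + 1 · 2 = 4
  Term 2 contributes -2 + 2 · 2 = 2
  Term 3 contributes 7 + 3 · 2 = 13
  Term 4 contributes -3 + 4 · 2 = 5
p(2) = ⊕ of these = min[5, 4, 2, 13, 5] = 2.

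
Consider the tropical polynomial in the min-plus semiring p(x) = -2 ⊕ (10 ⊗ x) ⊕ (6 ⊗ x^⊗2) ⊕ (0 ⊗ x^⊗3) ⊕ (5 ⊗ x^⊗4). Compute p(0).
p(0) = -2

A tropical monomial a ⊗ x^⊗i evaluates to a + i · x. Evaluating each term at x = 0:
  Term 0 contributes -2 + 0 · 0 = -2
  Term 1 contributes 10 + 1 · 0 = 10
  Term 2 contributes 6 + 2 · 0 = 6
  Term 3 contributes 0 + 3 · 0 = 0
  Term 4 contributes 5 + 4 · 0 = 5
p(0) = ⊕ of these = min[-2, 10, 6, 0, 5] = -2.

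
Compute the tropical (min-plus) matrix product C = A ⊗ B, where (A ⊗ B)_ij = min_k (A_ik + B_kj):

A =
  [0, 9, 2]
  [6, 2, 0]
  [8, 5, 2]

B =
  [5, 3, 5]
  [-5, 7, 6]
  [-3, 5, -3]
A ⊗ B =
  [-1, 3, -1]
  [-3, 5, -3]
  [-1, 7, -1]

Apply the min-plus product entry-by-entry:
  C[0][0] = min over k of (A[0][0] + B[0][0] = 0 + 5 = 5, A[0][1] + B[1][0] = 9 + -5 = 4, A[0][2] + B[2][0] = 2 + -3 = -1) = -1 (attained at k = 2)
  C[0][1] = min over k of (A[0][0] + B[0][1] = 0 + 3 = 3, A[0][1] + B[1][1] = 9 + 7 = 16, A[0][2] + B[2][1] = 2 + 5 = 7) = 3 (attained at k = 0)
  C[0][2] = min over k of (A[0][0] + B[0][2] = 0 + 5 = 5, A[0][1] + B[1][2] = 9 + 6 = 15, A[0][2] + B[2][2] = 2 + -3 = -1) = -1 (attained at k = 2)
  C[1][0] = min over k of (A[1][0] + B[0][0] = 6 + 5 = 11, A[1][1] + B[1][0] = 2 + -5 = -3, A[1][2] + B[2][0] = 0 + -3 = -3) = -3 (attained at k = 1)
  C[1][1] = min over k of (A[1][0] + B[0][1] = 6 + 3 = 9, A[1][1] + B[1][1] = 2 + 7 = 9, A[1][2] + B[2][1] = 0 + 5 = 5) = 5 (attained at k = 2)
  C[1][2] = min over k of (A[1][0] + B[0][2] = 6 + 5 = 11, A[1][1] + B[1][2] = 2 + 6 = 8, A[1][2] + B[2][2] = 0 + -3 = -3) = -3 (attained at k = 2)
  C[2][0] = min over k of (A[2][0] + B[0][0] = 8 + 5 = 13, A[2][1] + B[1][0] = 5 + -5 = 0, A[2][2] + B[2][0] = 2 + -3 = -1) = -1 (attained at k = 2)
  C[2][1] = min over k of (A[2][0] + B[0][1] = 8 + 3 = 11, A[2][1] + B[1][1] = 5 + 7 = 12, A[2][2] + B[2][1] = 2 + 5 = 7) = 7 (attained at k = 2)
  C[2][2] = min over k of (A[2][0] + B[0][2] = 8 + 5 = 13, A[2][1] + B[1][2] = 5 + 6 = 11, A[2][2] + B[2][2] = 2 + -3 = -1) = -1 (attained at k = 2)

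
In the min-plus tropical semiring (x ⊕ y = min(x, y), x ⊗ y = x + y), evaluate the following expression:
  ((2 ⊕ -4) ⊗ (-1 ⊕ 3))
((2 ⊕ -4) ⊗ (-1 ⊕ 3)) = -5

Expand innermost to outermost. Recall ⊕ takes the minimum of its arguments and ⊗ takes their sum. Working out the expression ((2 ⊕ -4) ⊗ (-1 ⊕ 3)) gives -5.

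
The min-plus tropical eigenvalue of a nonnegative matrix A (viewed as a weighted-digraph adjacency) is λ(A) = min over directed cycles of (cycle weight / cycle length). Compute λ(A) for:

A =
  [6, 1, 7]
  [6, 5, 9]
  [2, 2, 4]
λ(A) = 7/2

Enumerate directed cycles and compute their means (weight / length). Sample:
  cycle 0 → 0: weight = 6, length = 1, mean = 6/1 ≈ 6.000
  cycle 1 → 1: weight = 5, length = 1, mean = 5/1 ≈ 5.000
  cycle 2 → 2: weight = 4, length = 1, mean = 4/1 ≈ 4.000
  cycle 0 → 1 → 0: weight = 7, length = 2, mean = 7/2 ≈ 3.500
  cycle 0 → 2 → 0: weight = 9, length = 2, mean = 9/2 ≈ 4.500
  cycle 1 → 0 → 1: weight = 7, length = 2, mean = 7/2 ≈ 3.500
Minimum mean = 3.500, attained e.g. along the cycle 0 → 1 → 0 with weight 7 and length 2. So λ(A) = 7/2 = 7/2.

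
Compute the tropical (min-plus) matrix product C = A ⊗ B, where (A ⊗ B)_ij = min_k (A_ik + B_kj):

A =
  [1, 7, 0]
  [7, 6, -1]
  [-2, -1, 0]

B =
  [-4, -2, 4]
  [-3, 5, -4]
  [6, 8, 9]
A ⊗ B =
  [-3, -1, 3]
  [3, 5, 2]
  [-6, -4, -5]

Apply the min-plus product entry-by-entry:
  C[0][0] = min over k of (A[0][0] + B[0][0] = 1 + -4 = -3, A[0][1] + B[1][0] = 7 + -3 = 4, A[0][2] + B[2][0] = 0 + 6 = 6) = -3 (attained at k = 0)
  C[0][1] = min over k of (A[0][0] + B[0][1] = 1 + -2 = -1, A[0][1] + B[1][1] = 7 + 5 = 12, A[0][2] + B[2][1] = 0 + 8 = 8) = -1 (attained at k = 0)
  C[0][2] = min over k of (A[0][0] + B[0][2] = 1 + 4 = 5, A[0][1] + B[1][2] = 7 + -4 = 3, A[0][2] + B[2][2] = 0 + 9 = 9) = 3 (attained at k = 1)
  C[1][0] = min over k of (A[1][0] + B[0][0] = 7 + -4 = 3, A[1][1] + B[1][0] = 6 + -3 = 3, A[1][2] + B[2][0] = -1 + 6 = 5) = 3 (attained at k = 0)
  C[1][1] = min over k of (A[1][0] + B[0][1] = 7 + -2 = 5, A[1][1] + B[1][1] = 6 + 5 = 11, A[1][2] + B[2][1] = -1 + 8 = 7) = 5 (attained at k = 0)
  C[1][2] = min over k of (A[1][0] + B[0][2] = 7 + 4 = 11, A[1][1] + B[1][2] = 6 + -4 = 2, A[1][2] + B[2][2] = -1 + 9 = 8) = 2 (attained at k = 1)
  C[2][0] = min over k of (A[2][0] + B[0][0] = -2 + -4 = -6, A[2][1] + B[1][0] = -1 + -3 = -4, A[2][2] + B[2][0] = 0 + 6 = 6) = -6 (attained at k = 0)
  C[2][1] = min over k of (A[2][0] + B[0][1] = -2 + -2 = -4, A[2][1] + B[1][1] = -1 + 5 = 4, A[2][2] + B[2][1] = 0 + 8 = 8) = -4 (attained at k = 0)
  C[2][2] = min over k of (A[2][0] + B[0][2] = -2 + 4 = 2, A[2][1] + B[1][2] = -1 + -4 = -5, A[2][2] + B[2][2] = 0 + 9 = 9) = -5 (attained at k = 1)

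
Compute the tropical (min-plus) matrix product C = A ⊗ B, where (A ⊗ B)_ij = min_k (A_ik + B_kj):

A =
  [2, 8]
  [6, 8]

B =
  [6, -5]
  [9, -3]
A ⊗ B =
  [8, -3]
  [12, 1]

Apply the min-plus product entry-by-entry:
  C[0][0] = min over k of (A[0][0] + B[0][0] = 2 + 6 = 8, A[0][1] + B[1][0] = 8 + 9 = 17) = 8 (attained at k = 0)
  C[0][1] = min over k of (A[0][0] + B[0][1] = 2 + -5 = -3, A[0][1] + B[1][1] = 8 + -3 = 5) = -3 (attained at k = 0)
  C[1][0] = min over k of (A[1][0] + B[0][0] = 6 + 6 = 12, A[1][1] + B[1][0] = 8 + 9 = 17) = 12 (attained at k = 0)
  C[1][1] = min over k of (A[1][0] + B[0][1] = 6 + -5 = 1, A[1][1] + B[1][1] = 8 + -3 = 5) = 1 (attained at k = 0)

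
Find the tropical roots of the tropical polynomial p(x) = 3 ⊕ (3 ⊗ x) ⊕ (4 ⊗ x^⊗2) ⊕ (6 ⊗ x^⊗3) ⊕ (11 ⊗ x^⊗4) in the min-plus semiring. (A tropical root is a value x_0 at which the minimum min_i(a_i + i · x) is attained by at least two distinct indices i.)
Roots: {-5, -2, -1, 0}

Each tropical root is a break point of the lower envelope of the lines y = a_i + i · x (there are 5 lines, with slopes 0, 1, ..., 4). Only the lines that attain the minimum somewhere contribute to roots; other lines are dominated. Here the surviving (envelope) indices are i = 4, i = 3, i = 2, i = 1, i = 0.
Intersections between consecutive envelope lines give the roots: for adjacent envelope indices i < j the intersection is x = (a_i − a_j) / (j − i). Reading off the sorted break points: {-5, -2, -1, 0}.
Verification: at each break x_0, at least two indices attain the minimum of min_i(a_i + i · x_0).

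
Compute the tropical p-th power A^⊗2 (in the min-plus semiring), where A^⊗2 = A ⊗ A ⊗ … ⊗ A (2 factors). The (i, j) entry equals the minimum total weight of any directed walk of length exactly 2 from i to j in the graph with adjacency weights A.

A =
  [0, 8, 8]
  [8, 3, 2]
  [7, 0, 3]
A^⊗2 =
  [0, 8, 8]
  [8, 2, 5]
  [7, 3, 2]

Each entry (A^⊗2)_ij equals the minimum over all length-2 walks i = v_0 → v_1 → … → v_2 = j of Σ_t A[v_t][v_{t+1}]. For example, for (i, j) = (0, 2) we minimise over 3 possible intermediate vertex sequences; the minimum is 8, attained along the walk 0 → 0 → 2.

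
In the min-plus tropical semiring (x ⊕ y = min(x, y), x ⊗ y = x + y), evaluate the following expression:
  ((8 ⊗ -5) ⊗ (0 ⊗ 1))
((8 ⊗ -5) ⊗ (0 ⊗ 1)) = 4

Expand innermost to outermost. Recall ⊕ takes the minimum of its arguments and ⊗ takes their sum. Working out the expression ((8 ⊗ -5) ⊗ (0 ⊗ 1)) gives 4.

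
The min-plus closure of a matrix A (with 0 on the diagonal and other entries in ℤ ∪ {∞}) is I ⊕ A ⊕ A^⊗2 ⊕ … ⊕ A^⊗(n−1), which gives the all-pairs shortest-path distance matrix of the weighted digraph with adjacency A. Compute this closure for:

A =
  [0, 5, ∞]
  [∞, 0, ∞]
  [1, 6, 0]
Closure =
  [0, 5, ∞]
  [∞, 0, ∞]
  [1, 6, 0]

This is the Floyd-Warshall all-pairs shortest-path computation. For each intermediate vertex k = 0, 1, …, 2, update dist[i][j] ← min(dist[i][j], dist[i][k] + dist[k][j]). The final matrix gives, for each (i, j), the minimum total weight of any directed path from i to j (possibly empty when i = j).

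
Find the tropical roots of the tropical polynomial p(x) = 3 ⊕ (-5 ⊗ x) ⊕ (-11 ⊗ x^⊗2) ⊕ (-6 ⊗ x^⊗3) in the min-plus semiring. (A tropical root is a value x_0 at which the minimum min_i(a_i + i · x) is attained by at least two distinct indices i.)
Roots: {-5, 6, 8}

Each tropical root is a break point of the lower envelope of the lines y = a_i + i · x (there are 4 lines, with slopes 0, 1, ..., 3). Only the lines that attain the minimum somewhere contribute to roots; other lines are dominated. Here the surviving (envelope) indices are i = 3, i = 2, i = 1, i = 0.
Intersections between consecutive envelope lines give the roots: for adjacent envelope indices i < j the intersection is x = (a_i − a_j) / (j − i). Reading off the sorted break points: {-5, 6, 8}.
Verification: at each break x_0, at least two indices attain the minimum of min_i(a_i + i · x_0).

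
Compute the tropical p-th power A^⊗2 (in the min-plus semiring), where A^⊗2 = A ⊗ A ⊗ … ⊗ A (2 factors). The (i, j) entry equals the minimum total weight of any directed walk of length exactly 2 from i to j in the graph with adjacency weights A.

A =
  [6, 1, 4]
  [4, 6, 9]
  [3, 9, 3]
A^⊗2 =
  [5, 7, 7]
  [10, 5, 8]
  [6, 4, 6]

Each entry (A^⊗2)_ij equals the minimum over all length-2 walks i = v_0 → v_1 → … → v_2 = j of Σ_t A[v_t][v_{t+1}]. For example, for (i, j) = (0, 2) we minimise over 3 possible intermediate vertex sequences; the minimum is 7, attained along the walk 0 → 2 → 2.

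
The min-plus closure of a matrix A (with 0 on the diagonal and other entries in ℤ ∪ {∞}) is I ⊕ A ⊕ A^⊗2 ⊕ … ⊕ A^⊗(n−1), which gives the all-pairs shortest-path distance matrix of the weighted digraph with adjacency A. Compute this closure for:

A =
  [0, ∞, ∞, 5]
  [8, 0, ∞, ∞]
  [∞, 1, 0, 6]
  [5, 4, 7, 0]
Closure =
  [0, 9, 12, 5]
  [8, 0, 20, 13]
  [9, 1, 0, 6]
  [5, 4, 7, 0]

This is the Floyd-Warshall all-pairs shortest-path computation. For each intermediate vertex k = 0, 1, …, 3, update dist[i][j] ← min(dist[i][j], dist[i][k] + dist[k][j]). The final matrix gives, for each (i, j), the minimum total weight of any directed path from i to j (possibly empty when i = j).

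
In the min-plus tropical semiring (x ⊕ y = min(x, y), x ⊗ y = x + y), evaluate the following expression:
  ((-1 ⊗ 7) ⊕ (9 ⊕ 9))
((-1 ⊗ 7) ⊕ (9 ⊕ 9)) = 6

Expand innermost to outermost. Recall ⊕ takes the minimum of its arguments and ⊗ takes their sum. Working out the expression ((-1 ⊗ 7) ⊕ (9 ⊕ 9)) gives 6.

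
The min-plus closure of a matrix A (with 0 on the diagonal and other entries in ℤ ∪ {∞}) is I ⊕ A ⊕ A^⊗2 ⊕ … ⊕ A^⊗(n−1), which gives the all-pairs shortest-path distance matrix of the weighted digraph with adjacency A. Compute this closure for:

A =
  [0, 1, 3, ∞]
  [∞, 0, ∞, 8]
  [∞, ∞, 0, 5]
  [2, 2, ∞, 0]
Closure =
  [0, 1, 3, 8]
  [10, 0, 13, 8]
  [7, 7, 0, 5]
  [2, 2, 5, 0]

This is the Floyd-Warshall all-pairs shortest-path computation. For each intermediate vertex k = 0, 1, …, 3, update dist[i][j] ← min(dist[i][j], dist[i][k] + dist[k][j]). The final matrix gives, for each (i, j), the minimum total weight of any directed path from i to j (possibly empty when i = j).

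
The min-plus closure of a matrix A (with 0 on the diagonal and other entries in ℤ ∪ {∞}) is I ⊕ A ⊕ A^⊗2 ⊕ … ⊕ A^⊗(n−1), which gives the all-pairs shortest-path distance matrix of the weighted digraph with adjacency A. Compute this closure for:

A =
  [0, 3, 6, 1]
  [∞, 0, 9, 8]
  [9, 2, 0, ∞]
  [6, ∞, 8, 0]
Closure =
  [0, 3, 6, 1]
  [14, 0, 9, 8]
  [9, 2, 0, 10]
  [6, 9, 8, 0]

This is the Floyd-Warshall all-pairs shortest-path computation. For each intermediate vertex k = 0, 1, …, 3, update dist[i][j] ← min(dist[i][j], dist[i][k] + dist[k][j]). The final matrix gives, for each (i, j), the minimum total weight of any directed path from i to j (possibly empty when i = j).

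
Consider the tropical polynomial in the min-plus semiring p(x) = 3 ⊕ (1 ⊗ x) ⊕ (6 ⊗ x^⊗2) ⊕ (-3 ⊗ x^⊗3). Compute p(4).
p(4) = 3

A tropical monomial a ⊗ x^⊗i evaluates to a + i · x. Evaluating each term at x = 4:
  Term 0 contributes 3 + 0 · 4 = 3
  Term 1 contributes 1 + 1 · 4 = 5
  Term 2 contributes 6 + 2 · 4 = 14
  Term 3 contributes -3 + 3 · 4 = 9
p(4) = ⊕ of these = min[3, 5, 14, 9] = 3.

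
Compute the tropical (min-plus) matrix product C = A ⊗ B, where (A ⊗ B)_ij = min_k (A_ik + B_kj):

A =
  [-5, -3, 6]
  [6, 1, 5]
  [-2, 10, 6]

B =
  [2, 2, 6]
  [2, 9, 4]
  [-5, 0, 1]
A ⊗ B =
  [-3, -3, 1]
  [0, 5, 5]
  [0, 0, 4]

Apply the min-plus product entry-by-entry:
  C[0][0] = min over k of (A[0][0] + B[0][0] = -5 + 2 = -3, A[0][1] + B[1][0] = -3 + 2 = -1, A[0][2] + B[2][0] = 6 + -5 = 1) = -3 (attained at k = 0)
  C[0][1] = min over k of (A[0][0] + B[0][1] = -5 + 2 = -3, A[0][1] + B[1][1] = -3 + 9 = 6, A[0][2] + B[2][1] = 6 + 0 = 6) = -3 (attained at k = 0)
  C[0][2] = min over k of (A[0][0] + B[0][2] = -5 + 6 = 1, A[0][1] + B[1][2] = -3 + 4 = 1, A[0][2] + B[2][2] = 6 + 1 = 7) = 1 (attained at k = 0)
  C[1][0] = min over k of (A[1][0] + B[0][0] = 6 + 2 = 8, A[1][1] + B[1][0] = 1 + 2 = 3, A[1][2] + B[2][0] = 5 + -5 = 0) = 0 (attained at k = 2)
  C[1][1] = min over k of (A[1][0] + B[0][1] = 6 + 2 = 8, A[1][1] + B[1][1] = 1 + 9 = 10, A[1][2] + B[2][1] = 5 + 0 = 5) = 5 (attained at k = 2)
  C[1][2] = min over k of (A[1][0] + B[0][2] = 6 + 6 = 12, A[1][1] + B[1][2] = 1 + 4 = 5, A[1][2] + B[2][2] = 5 + 1 = 6) = 5 (attained at k = 1)
  C[2][0] = min over k of (A[2][0] + B[0][0] = -2 + 2 = 0, A[2][1] + B[1][0] = 10 + 2 = 12, A[2][2] + B[2][0] = 6 + -5 = 1) = 0 (attained at k = 0)
  C[2][1] = min over k of (A[2][0] + B[0][1] = -2 + 2 = 0, A[2][1] + B[1][1] = 10 + 9 = 19, A[2][2] + B[2][1] = 6 + 0 = 6) = 0 (attained at k = 0)
  C[2][2] = min over k of (A[2][0] + B[0][2] = -2 + 6 = 4, A[2][1] + B[1][2] = 10 + 4 = 14, A[2][2] + B[2][2] = 6 + 1 = 7) = 4 (attained at k = 0)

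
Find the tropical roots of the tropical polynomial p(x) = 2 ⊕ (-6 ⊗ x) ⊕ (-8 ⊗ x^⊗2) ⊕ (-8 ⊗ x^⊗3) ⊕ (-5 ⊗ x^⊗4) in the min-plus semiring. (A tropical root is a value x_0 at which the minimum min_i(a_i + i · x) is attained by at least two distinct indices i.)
Roots: {-3, 0, 2, 8}

Each tropical root is a break point of the lower envelope of the lines y = a_i + i · x (there are 5 lines, with slopes 0, 1, ..., 4). Only the lines that attain the minimum somewhere contribute to roots; other lines are dominated. Here the surviving (envelope) indices are i = 4, i = 3, i = 2, i = 1, i = 0.
Intersections between consecutive envelope lines give the roots: for adjacent envelope indices i < j the intersection is x = (a_i − a_j) / (j − i). Reading off the sorted break points: {-3, 0, 2, 8}.
Verification: at each break x_0, at least two indices attain the minimum of min_i(a_i + i · x_0).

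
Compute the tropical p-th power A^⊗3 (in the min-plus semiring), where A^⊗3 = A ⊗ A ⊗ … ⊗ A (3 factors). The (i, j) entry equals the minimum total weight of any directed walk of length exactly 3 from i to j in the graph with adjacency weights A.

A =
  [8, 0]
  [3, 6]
A^⊗3 =
  [9, 3]
  [6, 9]

Each entry (A^⊗3)_ij equals the minimum over all length-3 walks i = v_0 → v_1 → … → v_3 = j of Σ_t A[v_t][v_{t+1}]. For example, for (i, j) = (0, 1) we minimise over 4 possible intermediate vertex sequences; the minimum is 3, attained along the walk 0 → 1 → 0 → 1.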